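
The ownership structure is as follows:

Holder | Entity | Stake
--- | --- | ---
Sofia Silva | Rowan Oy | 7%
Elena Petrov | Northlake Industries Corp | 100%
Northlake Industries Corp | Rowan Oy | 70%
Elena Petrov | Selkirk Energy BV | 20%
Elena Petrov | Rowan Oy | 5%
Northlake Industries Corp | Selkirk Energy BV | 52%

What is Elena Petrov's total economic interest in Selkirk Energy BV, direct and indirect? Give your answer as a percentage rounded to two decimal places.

Elena reaches Selkirk along 2 paths.
Direct stake: 20% = 20%.
Via Northlake: 100% × 52% = 52%.
Total: 20% + 52% = 72%.
Rounded: 72.00%.

72.00%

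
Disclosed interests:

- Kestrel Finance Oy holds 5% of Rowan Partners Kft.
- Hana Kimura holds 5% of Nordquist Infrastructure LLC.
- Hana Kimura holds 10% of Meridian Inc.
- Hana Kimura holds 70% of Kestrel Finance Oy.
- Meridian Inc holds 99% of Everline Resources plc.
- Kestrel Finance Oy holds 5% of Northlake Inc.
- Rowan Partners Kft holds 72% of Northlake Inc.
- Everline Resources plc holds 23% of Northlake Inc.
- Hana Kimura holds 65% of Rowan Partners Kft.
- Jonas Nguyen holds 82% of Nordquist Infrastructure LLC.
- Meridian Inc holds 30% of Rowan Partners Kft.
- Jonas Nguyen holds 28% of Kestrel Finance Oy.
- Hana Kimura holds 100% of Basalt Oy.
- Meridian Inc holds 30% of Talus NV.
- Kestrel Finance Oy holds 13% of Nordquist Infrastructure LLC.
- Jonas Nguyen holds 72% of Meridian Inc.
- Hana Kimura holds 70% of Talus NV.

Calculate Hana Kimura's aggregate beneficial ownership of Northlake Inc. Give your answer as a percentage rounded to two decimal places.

57.26%

Hana reaches Northlake along 5 paths.
Via Meridian → Rowan: 10% × 30% × 72% = 2.16%.
Via Kestrel → Rowan: 70% × 5% × 72% = 2.52%.
Via Rowan: 65% × 72% = 46.8%.
Via Kestrel: 70% × 5% = 3.5%.
Via Meridian → Everline: 10% × 99% × 23% = 2.277%.
Total: 2.16% + 2.52% + 46.8% + 3.5% + 2.277% = 57.257%.
Rounded: 57.26%.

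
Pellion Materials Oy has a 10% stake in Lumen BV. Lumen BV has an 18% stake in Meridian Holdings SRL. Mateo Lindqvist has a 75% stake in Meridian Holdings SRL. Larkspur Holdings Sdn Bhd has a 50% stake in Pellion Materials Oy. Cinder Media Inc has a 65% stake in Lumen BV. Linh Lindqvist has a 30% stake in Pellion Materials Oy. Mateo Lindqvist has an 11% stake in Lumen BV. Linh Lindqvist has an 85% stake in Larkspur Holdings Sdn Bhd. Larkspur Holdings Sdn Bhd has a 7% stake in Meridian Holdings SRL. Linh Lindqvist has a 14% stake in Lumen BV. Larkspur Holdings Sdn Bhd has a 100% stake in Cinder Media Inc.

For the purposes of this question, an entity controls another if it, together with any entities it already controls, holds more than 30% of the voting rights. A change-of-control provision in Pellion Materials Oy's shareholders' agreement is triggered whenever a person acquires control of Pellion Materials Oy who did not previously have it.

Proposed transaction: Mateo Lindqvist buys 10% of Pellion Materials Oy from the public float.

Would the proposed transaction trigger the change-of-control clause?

The purchase changes only Mateo's holdings, so Mateo is the only person who could newly come to control Pellion.
Mateo holds 75% of Meridian, so Mateo controls Meridian.
Neither Mateo nor any entity Mateo controls holds any voting interest in Pellion.
So before the transaction, Mateo does not control Pellion.
After the purchase, Mateo holds 10% of Pellion directly.
After the transaction, Mateo's side holds 10% of Pellion, not > 30%, so Mateo still does not control Pellion.
No new person acquires control, so the clause is not triggered.

No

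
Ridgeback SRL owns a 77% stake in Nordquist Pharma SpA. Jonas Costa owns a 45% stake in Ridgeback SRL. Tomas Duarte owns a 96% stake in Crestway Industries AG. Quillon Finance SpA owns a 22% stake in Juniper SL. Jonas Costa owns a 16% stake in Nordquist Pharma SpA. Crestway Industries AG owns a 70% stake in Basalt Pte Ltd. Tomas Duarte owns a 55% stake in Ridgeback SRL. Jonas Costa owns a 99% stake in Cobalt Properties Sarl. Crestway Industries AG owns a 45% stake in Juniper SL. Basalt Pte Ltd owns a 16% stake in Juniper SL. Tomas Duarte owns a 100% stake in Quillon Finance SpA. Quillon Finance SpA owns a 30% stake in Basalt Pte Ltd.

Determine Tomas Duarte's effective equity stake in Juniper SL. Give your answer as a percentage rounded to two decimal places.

Tomas reaches Juniper along 4 paths.
Via Crestway → Basalt: 96% × 70% × 16% = 10.752%.
Via Quillon → Basalt: 100% × 30% × 16% = 4.8%.
Via Quillon: 100% × 22% = 22%.
Via Crestway: 96% × 45% = 43.2%.
Total: 10.752% + 4.8% + 22% + 43.2% = 80.752%.
Rounded: 80.75%.

80.75%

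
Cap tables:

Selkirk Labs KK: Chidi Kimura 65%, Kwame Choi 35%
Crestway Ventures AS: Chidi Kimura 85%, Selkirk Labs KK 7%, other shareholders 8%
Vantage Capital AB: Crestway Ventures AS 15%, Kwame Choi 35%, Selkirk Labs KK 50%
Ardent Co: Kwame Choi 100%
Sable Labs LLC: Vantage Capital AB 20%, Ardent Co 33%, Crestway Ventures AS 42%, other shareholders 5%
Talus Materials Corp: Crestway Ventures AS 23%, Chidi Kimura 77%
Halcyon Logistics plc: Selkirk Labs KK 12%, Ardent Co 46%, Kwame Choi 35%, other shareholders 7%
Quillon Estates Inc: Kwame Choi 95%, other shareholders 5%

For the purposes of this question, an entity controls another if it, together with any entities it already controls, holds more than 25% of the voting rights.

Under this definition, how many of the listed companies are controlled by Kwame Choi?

Kwame holds 35% of Selkirk, so Kwame controls Selkirk.
Kwame and Selkirk together hold 35% + 50% = 85% of Vantage, so Kwame controls Vantage.
Kwame holds 100% of Ardent, so Kwame controls Ardent.
Vantage and Ardent together hold 20% + 33% = 53% of Sable, so Kwame controls Sable.
Selkirk and Ardent and Kwame together hold 12% + 46% + 35% = 93% of Halcyon, so Kwame controls Halcyon.
Kwame holds 95% of Quillon, so Kwame controls Quillon.
No other company's threshold is met.
Kwame controls 6 companies.

6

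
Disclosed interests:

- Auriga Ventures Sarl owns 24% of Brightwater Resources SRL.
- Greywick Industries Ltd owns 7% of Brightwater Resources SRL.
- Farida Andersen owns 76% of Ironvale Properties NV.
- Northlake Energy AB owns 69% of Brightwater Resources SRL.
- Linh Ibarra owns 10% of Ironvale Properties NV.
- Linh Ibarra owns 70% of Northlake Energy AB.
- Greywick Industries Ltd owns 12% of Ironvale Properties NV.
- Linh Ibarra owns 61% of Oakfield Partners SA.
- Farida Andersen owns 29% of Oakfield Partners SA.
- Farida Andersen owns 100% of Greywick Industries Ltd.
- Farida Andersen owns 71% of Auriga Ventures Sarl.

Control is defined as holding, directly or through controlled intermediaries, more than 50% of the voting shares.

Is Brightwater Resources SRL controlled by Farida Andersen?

No

Farida holds 100% of Greywick, so Farida controls Greywick.
Farida holds 71% of Auriga, so Farida controls Auriga.
Greywick and Farida together hold 12% + 76% = 88% of Ironvale, so Farida controls Ironvale.
In Brightwater, Farida's side holds only 24% + 7% = 31%, not > 50%.
So Farida does not control Brightwater.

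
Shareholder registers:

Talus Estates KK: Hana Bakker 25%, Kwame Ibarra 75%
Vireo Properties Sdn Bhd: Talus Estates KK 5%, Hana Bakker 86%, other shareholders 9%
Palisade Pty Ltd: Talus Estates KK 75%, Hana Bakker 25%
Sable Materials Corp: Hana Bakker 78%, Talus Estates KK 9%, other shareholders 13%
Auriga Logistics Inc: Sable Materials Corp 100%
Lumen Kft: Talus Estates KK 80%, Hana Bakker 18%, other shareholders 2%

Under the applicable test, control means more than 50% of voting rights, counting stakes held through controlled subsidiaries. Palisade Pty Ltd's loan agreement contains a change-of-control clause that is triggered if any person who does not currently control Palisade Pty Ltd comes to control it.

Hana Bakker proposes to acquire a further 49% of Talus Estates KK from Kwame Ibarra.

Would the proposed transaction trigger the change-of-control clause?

The purchase adds only to Hana's holdings (Kwame's stake shrinks), so Hana is the only person who could newly come to control Palisade.
Hana holds 86% of Vireo, so Hana controls Vireo.
Hana holds 78% of Sable, so Hana controls Sable.
Sable holds 100% of Auriga, so Hana controls Auriga.
In Palisade, Hana's side holds only 25%, not > 50%.
So before the transaction, Hana does not control Palisade.
After the purchase, Hana's direct stake in Talus rises to 25% + 49% = 74%, and Kwame's stake falls to 26%.
Hana holds 74% of Talus, so Hana controls Talus.
Talus and Hana together hold 75% + 25% = 100% of Palisade, so Hana controls Palisade.
Hana did not control Palisade before and does after, so the clause is triggered.

Yes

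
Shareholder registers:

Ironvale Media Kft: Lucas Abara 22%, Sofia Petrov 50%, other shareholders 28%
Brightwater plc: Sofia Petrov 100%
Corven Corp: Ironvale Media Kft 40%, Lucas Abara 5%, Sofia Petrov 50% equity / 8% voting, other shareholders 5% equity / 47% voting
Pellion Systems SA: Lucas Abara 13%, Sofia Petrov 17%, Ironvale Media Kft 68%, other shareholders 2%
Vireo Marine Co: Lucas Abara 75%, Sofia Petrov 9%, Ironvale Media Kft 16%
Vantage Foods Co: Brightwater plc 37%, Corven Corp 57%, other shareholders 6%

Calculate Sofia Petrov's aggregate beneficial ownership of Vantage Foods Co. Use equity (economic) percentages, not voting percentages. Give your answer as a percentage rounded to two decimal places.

Sofia reaches Vantage along 3 paths.
Via Brightwater: 100% × 37% = 37%.
Via Ironvale → Corven: 50% × 40% × 57% = 11.4%.
Via Corven: 50% × 57% = 28.5%.
Total: 37% + 11.4% + 28.5% = 76.9%.
Rounded: 76.90%.

76.90%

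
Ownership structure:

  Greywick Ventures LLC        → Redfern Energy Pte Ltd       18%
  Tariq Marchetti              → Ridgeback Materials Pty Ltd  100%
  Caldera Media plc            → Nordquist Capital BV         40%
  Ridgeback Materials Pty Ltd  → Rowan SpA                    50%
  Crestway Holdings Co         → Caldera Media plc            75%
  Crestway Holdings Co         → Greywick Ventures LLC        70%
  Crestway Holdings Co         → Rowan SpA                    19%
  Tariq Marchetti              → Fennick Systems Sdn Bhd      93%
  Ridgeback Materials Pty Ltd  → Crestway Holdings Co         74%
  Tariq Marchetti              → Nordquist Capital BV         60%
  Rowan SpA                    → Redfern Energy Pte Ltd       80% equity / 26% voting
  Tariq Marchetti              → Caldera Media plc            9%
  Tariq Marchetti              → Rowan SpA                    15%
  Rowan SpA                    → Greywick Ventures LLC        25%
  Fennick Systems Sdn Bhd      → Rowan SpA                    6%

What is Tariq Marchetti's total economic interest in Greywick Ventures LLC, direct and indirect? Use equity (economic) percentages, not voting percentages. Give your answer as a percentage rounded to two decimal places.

Tariq reaches Greywick along 5 paths.
Via Fennick → Rowan: 93% × 6% × 25% = 1.395%.
Via Ridgeback → Rowan: 100% × 50% × 25% = 12.5%.
Via Rowan: 15% × 25% = 3.75%.
Via Ridgeback → Crestway → Rowan: 100% × 74% × 19% × 25% = 3.515%.
Via Ridgeback → Crestway: 100% × 74% × 70% = 51.8%.
Total: 1.395% + 12.5% + 3.75% + 3.515% + 51.8% = 72.96%.

72.96%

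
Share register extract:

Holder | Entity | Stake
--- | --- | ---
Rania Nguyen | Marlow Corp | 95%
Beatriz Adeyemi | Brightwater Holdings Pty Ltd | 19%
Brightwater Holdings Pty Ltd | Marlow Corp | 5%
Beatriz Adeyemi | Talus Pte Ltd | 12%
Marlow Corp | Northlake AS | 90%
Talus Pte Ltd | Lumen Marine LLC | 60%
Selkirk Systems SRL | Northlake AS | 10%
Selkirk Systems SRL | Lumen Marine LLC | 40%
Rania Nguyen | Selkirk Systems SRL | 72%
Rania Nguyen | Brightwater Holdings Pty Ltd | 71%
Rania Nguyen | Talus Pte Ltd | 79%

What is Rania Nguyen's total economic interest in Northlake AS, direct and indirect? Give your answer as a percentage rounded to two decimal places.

Rania reaches Northlake along 3 paths.
Via Brightwater → Marlow: 71% × 5% × 90% = 3.195%.
Via Marlow: 95% × 90% = 85.5%.
Via Selkirk: 72% × 10% = 7.2%.
Total: 3.195% + 85.5% + 7.2% = 95.895%.
Rounded: 95.90%.

95.90%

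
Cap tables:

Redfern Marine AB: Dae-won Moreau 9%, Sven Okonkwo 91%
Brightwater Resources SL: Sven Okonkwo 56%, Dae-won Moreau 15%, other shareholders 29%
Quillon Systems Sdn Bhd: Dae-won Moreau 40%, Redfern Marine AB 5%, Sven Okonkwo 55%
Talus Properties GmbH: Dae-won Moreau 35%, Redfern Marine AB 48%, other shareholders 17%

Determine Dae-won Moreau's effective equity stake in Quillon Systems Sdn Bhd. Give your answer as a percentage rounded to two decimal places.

40.45%

Dae-won reaches Quillon along 2 paths.
Direct stake: 40% = 40%.
Via Redfern: 9% × 5% = 0.45%.
Total: 40% + 0.45% = 40.45%.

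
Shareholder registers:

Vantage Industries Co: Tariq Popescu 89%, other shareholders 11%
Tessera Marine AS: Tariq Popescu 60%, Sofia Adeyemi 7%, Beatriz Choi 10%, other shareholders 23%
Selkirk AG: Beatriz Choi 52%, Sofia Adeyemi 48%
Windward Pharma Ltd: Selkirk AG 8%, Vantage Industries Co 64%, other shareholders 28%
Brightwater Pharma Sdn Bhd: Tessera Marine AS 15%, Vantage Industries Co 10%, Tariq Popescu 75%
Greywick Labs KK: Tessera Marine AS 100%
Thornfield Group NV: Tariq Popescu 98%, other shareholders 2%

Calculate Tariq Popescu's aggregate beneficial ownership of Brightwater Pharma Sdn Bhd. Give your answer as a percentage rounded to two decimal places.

92.90%

Tariq reaches Brightwater along 3 paths.
Via Tessera: 60% × 15% = 9%.
Via Vantage: 89% × 10% = 8.9%.
Direct stake: 75% = 75%.
Total: 9% + 8.9% + 75% = 92.9%.
Rounded: 92.90%.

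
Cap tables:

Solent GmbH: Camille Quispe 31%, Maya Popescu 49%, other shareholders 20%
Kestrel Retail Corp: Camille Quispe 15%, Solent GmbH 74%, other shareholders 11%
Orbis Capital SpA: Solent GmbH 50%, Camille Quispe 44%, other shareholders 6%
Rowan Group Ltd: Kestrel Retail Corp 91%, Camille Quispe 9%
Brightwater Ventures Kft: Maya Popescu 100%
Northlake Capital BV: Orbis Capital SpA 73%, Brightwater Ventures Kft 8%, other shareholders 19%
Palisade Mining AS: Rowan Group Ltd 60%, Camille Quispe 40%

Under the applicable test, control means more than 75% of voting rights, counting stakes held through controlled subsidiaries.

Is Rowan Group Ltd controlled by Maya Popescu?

Maya holds 100% of Brightwater, so Maya controls Brightwater.
Neither Maya nor any entity Maya controls holds any voting interest in Rowan.
So Maya does not control Rowan.

No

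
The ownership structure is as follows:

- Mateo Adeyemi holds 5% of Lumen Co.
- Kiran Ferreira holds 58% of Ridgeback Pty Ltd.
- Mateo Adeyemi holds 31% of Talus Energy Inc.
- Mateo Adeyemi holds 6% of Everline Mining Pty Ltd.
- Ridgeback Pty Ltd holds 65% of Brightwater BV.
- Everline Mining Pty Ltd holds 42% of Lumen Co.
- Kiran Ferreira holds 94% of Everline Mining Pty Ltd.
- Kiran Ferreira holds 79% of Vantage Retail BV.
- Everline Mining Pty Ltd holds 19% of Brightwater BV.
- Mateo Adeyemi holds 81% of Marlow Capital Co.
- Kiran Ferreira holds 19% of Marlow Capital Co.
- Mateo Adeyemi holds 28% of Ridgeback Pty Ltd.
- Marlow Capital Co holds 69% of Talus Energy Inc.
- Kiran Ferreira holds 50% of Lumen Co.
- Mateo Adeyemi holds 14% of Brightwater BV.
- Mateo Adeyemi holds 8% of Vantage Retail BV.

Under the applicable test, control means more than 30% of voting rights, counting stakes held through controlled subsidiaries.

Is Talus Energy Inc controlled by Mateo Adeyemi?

Mateo holds 81% of Marlow, so Mateo controls Marlow.
Mateo and Marlow together hold 31% + 69% = 100% of Talus, so Mateo controls Talus.

Yes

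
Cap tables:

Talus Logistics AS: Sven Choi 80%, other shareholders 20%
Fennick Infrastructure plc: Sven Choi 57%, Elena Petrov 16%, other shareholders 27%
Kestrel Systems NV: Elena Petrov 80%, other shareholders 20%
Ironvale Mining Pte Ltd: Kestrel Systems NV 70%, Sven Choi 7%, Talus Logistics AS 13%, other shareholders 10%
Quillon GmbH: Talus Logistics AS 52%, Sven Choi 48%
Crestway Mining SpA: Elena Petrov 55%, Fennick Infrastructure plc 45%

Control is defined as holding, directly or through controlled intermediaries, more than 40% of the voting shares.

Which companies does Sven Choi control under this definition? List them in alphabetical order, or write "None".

Sven holds 80% of Talus, so Sven controls Talus.
Sven holds 57% of Fennick, so Sven controls Fennick.
Talus and Sven together hold 52% + 48% = 100% of Quillon, so Sven controls Quillon.
Fennick holds 45% of Crestway, so Sven controls Crestway.
No other company's threshold is met.

Crestway Mining SpA, Fennick Infrastructure plc, Quillon GmbH, Talus Logistics AS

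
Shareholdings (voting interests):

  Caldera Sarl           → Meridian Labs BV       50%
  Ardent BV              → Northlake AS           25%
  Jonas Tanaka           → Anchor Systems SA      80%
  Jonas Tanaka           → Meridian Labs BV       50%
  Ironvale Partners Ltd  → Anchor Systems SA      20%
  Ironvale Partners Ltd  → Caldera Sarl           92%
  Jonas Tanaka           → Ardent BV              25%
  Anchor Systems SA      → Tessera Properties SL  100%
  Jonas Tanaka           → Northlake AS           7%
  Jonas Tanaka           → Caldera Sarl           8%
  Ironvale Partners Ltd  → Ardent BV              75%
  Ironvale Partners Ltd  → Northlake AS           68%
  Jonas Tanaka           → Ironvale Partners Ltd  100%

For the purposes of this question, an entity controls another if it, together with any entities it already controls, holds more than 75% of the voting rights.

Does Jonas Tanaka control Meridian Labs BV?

Jonas holds 100% of Ironvale, so Jonas controls Ironvale.
Ironvale and Jonas together hold 92% + 8% = 100% of Caldera, so Jonas controls Caldera.
Caldera and Jonas together hold 50% + 50% = 100% of Meridian, so Jonas controls Meridian.

Yes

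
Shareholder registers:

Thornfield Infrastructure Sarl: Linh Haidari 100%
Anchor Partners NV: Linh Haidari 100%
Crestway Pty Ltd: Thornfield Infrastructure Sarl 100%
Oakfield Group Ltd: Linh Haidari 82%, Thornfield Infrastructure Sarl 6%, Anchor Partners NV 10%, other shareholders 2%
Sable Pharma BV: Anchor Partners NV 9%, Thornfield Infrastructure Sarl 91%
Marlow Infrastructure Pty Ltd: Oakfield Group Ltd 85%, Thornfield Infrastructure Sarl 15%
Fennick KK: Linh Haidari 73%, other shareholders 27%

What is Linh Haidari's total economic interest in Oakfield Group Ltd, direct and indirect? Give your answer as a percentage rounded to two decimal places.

Linh reaches Oakfield along 3 paths.
Direct stake: 82% = 82%.
Via Thornfield: 100% × 6% = 6%.
Via Anchor: 100% × 10% = 10%.
Total: 82% + 6% + 10% = 98%.
Rounded: 98.00%.

98.00%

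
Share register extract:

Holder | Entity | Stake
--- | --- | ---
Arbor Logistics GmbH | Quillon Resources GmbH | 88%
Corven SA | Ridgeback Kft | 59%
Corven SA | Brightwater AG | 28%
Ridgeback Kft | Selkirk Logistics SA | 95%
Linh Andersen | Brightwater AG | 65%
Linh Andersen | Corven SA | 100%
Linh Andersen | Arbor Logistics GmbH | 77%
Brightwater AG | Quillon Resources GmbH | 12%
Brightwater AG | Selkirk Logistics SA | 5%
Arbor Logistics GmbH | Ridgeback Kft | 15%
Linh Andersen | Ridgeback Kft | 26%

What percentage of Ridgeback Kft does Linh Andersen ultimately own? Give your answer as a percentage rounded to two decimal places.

Linh reaches Ridgeback along 3 paths.
Via Corven: 100% × 59% = 59%.
Via Arbor: 77% × 15% = 11.55%.
Direct stake: 26% = 26%.
Total: 59% + 11.55% + 26% = 96.55%.

96.55%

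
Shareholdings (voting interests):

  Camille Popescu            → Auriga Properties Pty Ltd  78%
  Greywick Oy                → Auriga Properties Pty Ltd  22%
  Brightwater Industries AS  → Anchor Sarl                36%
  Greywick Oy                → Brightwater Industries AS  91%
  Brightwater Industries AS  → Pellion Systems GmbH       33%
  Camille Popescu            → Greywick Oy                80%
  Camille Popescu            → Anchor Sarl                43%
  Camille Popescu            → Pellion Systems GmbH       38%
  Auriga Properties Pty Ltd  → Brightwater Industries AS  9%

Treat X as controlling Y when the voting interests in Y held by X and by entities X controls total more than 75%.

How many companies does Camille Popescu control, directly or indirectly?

Camille holds 80% of Greywick, so Camille controls Greywick.
Camille and Greywick together hold 78% + 22% = 100% of Auriga, so Camille controls Auriga.
Auriga and Greywick together hold 9% + 91% = 100% of Brightwater, so Camille controls Brightwater.
Camille and Brightwater together hold 43% + 36% = 79% of Anchor, so Camille controls Anchor.
No other company's threshold is met.
Camille controls 4 companies.

4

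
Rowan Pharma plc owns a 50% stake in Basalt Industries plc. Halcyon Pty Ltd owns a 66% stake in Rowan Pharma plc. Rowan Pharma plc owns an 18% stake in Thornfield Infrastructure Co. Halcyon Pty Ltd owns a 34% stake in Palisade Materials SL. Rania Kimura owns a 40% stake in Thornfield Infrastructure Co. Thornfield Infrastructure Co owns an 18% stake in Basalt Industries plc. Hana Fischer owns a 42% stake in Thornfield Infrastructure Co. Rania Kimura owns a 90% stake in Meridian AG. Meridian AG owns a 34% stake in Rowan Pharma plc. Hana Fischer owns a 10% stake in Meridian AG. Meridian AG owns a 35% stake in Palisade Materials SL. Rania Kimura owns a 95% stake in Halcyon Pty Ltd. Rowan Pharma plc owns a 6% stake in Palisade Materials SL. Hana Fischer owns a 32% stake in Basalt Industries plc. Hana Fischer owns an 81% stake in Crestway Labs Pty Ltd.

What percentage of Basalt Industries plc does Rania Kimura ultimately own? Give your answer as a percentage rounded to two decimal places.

56.87%

Rania reaches Basalt along 5 paths.
Via Meridian → Rowan → Thornfield: 90% × 34% × 18% × 18% = 0.99144%.
Via Halcyon → Rowan → Thornfield: 95% × 66% × 18% × 18% = 2.03148%.
Via Thornfield: 40% × 18% = 7.2%.
Via Meridian → Rowan: 90% × 34% × 50% = 15.3%.
Via Halcyon → Rowan: 95% × 66% × 50% = 31.35%.
Total: 0.99144% + 2.03148% + 7.2% + 15.3% + 31.35% = 56.87292%.
Rounded: 56.87%.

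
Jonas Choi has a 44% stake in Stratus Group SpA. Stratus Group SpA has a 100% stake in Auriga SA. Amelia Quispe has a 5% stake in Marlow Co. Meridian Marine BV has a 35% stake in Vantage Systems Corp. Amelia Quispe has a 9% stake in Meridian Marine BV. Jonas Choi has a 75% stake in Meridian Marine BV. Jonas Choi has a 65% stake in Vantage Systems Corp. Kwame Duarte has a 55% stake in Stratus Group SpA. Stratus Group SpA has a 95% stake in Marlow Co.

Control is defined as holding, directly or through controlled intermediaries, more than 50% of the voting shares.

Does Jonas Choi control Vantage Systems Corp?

Yes

Jonas holds 75% of Meridian, so Jonas controls Meridian.
Meridian and Jonas together hold 35% + 65% = 100% of Vantage, so Jonas controls Vantage.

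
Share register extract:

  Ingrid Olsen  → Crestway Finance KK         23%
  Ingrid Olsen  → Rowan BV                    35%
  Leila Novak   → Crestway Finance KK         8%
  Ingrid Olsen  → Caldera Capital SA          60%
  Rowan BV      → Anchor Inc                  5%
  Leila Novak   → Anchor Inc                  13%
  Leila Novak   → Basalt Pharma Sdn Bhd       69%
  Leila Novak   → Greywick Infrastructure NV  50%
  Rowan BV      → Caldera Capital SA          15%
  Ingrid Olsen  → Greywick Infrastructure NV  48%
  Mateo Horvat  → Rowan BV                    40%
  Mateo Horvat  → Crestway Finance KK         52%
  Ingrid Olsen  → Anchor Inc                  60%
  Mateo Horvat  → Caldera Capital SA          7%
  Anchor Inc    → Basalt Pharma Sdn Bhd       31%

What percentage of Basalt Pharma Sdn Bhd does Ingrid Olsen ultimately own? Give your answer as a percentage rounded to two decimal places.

Ingrid reaches Basalt along 2 paths.
Via Rowan → Anchor: 35% × 5% × 31% = 0.5425%.
Via Anchor: 60% × 31% = 18.6%.
Total: 0.5425% + 18.6% = 19.1425%.
Rounded: 19.14%.

19.14%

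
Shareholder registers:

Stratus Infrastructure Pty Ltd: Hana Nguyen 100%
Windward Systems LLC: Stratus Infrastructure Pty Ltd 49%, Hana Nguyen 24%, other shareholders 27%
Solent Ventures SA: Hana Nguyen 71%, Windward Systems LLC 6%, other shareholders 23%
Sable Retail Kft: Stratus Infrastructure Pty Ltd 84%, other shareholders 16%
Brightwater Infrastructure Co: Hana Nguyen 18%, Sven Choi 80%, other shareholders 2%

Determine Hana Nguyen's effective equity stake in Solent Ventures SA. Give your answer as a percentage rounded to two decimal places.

75.38%

Hana reaches Solent along 3 paths.
Direct stake: 71% = 71%.
Via Stratus → Windward: 100% × 49% × 6% = 2.94%.
Via Windward: 24% × 6% = 1.44%.
Total: 71% + 2.94% + 1.44% = 75.38%.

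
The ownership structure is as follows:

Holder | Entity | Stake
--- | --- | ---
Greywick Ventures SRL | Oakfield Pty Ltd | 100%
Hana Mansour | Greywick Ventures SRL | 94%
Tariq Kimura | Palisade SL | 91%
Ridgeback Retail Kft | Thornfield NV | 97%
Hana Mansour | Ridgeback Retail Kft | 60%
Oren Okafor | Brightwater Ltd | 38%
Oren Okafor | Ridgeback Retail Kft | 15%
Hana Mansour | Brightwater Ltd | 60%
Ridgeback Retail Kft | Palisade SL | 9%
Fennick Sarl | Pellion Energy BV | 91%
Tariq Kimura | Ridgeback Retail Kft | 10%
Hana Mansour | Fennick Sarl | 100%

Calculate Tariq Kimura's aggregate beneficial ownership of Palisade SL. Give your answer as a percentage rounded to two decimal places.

Tariq reaches Palisade along 2 paths.
Direct stake: 91% = 91%.
Via Ridgeback: 10% × 9% = 0.9%.
Total: 91% + 0.9% = 91.9%.
Rounded: 91.90%.

91.90%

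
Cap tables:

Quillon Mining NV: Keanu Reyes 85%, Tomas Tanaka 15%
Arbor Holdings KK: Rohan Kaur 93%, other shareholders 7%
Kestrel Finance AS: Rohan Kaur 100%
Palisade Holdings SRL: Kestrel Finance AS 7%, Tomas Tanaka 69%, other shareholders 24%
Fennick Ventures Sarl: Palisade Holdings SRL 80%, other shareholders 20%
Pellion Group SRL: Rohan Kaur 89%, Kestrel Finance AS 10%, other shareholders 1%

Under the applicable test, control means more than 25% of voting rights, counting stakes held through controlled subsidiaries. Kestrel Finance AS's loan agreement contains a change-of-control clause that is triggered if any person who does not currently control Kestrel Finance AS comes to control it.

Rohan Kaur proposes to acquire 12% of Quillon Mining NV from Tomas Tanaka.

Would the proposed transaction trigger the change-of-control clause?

No

The purchase adds only to Rohan's holdings (Tomas's stake shrinks), so Rohan is the only person who could newly come to control Kestrel.
Rohan holds 100% of Kestrel, so Rohan controls Kestrel.
So Rohan already controls Kestrel before the transaction.
After the purchase, Rohan holds 12% of Quillon directly, and Tomas's stake falls to 3%.
Rohan controlled Kestrel already, so this is not a new person acquiring control; every other person's position is unchanged or reduced.
No new person acquires control, so the clause is not triggered.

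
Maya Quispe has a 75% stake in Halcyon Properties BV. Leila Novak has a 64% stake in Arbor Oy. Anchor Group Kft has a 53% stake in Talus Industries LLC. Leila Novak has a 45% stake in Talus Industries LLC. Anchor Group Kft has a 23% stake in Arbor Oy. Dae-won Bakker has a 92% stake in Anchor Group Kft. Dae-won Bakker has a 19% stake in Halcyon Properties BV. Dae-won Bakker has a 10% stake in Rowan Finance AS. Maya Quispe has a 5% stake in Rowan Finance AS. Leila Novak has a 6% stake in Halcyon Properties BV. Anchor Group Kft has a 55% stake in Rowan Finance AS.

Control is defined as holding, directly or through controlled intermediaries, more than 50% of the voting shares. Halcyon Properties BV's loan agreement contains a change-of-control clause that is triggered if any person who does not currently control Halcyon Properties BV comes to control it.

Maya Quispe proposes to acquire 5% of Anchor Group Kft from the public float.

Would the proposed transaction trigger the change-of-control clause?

No

The purchase changes only Maya's holdings, so Maya is the only person who could newly come to control Halcyon.
Maya holds 75% of Halcyon, so Maya controls Halcyon.
So Maya already controls Halcyon before the transaction.
After the purchase, Maya holds 5% of Anchor directly.
Maya controlled Halcyon already, so this is not a new person acquiring control; every other person's position is unchanged or reduced.
No new person acquires control, so the clause is not triggered.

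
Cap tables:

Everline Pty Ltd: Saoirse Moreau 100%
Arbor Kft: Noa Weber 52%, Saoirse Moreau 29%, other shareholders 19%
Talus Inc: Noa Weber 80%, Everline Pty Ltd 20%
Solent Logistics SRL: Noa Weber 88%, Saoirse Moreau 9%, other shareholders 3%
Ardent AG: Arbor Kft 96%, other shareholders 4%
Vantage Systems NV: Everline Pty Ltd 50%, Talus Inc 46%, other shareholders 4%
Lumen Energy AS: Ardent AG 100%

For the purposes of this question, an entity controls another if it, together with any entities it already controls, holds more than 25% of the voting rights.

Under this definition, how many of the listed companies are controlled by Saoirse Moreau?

Saoirse holds 100% of Everline, so Saoirse controls Everline.
Saoirse holds 29% of Arbor, so Saoirse controls Arbor.
Arbor holds 96% of Ardent, so Saoirse controls Ardent.
Everline holds 50% of Vantage, so Saoirse controls Vantage.
Ardent holds 100% of Lumen, so Saoirse controls Lumen.
No other company's threshold is met.
Saoirse controls 5 companies.

5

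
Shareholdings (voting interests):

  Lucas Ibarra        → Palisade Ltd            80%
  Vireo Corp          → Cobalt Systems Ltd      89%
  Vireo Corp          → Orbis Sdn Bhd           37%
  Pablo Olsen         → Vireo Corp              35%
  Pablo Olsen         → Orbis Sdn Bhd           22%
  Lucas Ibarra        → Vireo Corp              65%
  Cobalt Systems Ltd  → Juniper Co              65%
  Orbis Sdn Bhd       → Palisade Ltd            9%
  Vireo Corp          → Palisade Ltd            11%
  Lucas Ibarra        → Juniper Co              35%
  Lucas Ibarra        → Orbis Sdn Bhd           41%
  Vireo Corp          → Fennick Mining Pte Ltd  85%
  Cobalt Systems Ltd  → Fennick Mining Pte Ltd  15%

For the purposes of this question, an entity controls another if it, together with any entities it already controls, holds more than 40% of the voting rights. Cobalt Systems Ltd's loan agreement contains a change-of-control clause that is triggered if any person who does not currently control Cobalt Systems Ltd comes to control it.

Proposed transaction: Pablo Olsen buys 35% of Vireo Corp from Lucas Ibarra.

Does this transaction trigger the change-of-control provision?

Yes

The purchase adds only to Pablo's holdings (Lucas's stake shrinks), so Pablo is the only person who could newly come to control Cobalt.
Pablo's largest direct stake is 35% in Vireo, which does not meet the threshold, so Pablo controls no company.
Neither Pablo nor any entity Pablo controls holds any voting interest in Cobalt.
So before the transaction, Pablo does not control Cobalt.
After the purchase, Pablo's direct stake in Vireo rises to 35% + 35% = 70%, and Lucas's stake falls to 30%.
Pablo holds 70% of Vireo, so Pablo controls Vireo.
Vireo holds 89% of Cobalt, so Pablo controls Cobalt.
Pablo did not control Cobalt before and does after, so the clause is triggered.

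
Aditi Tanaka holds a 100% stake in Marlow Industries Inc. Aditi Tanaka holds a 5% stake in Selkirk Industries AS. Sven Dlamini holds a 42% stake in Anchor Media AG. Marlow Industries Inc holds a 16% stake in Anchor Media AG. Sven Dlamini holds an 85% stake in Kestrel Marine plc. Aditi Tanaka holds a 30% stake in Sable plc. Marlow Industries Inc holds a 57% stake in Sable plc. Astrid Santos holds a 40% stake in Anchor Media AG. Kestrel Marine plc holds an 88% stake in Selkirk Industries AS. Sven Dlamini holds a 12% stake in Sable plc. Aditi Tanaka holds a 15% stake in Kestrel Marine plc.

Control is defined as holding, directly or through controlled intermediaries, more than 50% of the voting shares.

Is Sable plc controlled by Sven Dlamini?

Sven holds 85% of Kestrel, so Sven controls Kestrel.
Kestrel holds 88% of Selkirk, so Sven controls Selkirk.
In Sable, Sven's side holds only 12%, not > 50%.
So Sven does not control Sable.

No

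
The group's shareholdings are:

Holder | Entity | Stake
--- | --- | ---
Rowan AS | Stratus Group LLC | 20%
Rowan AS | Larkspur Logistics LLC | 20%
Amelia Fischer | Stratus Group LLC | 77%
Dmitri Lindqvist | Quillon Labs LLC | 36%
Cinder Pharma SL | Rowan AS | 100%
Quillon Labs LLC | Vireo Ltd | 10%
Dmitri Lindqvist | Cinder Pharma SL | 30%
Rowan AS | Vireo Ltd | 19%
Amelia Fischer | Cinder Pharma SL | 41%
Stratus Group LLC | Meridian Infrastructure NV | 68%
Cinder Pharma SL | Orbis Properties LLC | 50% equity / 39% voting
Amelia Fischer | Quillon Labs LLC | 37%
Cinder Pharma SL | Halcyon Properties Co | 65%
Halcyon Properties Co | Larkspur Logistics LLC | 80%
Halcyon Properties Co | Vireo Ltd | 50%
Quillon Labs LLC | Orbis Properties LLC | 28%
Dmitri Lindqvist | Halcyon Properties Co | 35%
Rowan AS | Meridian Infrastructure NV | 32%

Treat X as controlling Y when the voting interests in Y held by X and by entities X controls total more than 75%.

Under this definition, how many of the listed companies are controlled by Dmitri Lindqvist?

Dmitri's largest direct stake is 36% in Quillon, which does not meet the threshold.
Dmitri controls 0 companies.

0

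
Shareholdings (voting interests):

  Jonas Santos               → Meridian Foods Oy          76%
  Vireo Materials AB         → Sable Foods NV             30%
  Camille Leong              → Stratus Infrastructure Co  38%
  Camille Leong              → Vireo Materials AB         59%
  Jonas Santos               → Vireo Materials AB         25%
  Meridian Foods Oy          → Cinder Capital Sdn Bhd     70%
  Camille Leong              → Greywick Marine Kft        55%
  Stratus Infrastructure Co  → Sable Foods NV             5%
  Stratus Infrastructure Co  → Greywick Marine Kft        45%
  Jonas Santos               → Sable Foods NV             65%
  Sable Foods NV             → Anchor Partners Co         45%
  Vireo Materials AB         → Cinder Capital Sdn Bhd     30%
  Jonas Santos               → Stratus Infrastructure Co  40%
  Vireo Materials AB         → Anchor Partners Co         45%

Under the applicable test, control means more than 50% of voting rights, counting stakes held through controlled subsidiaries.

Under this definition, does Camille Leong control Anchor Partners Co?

Camille holds 59% of Vireo, so Camille controls Vireo.
Camille holds 55% of Greywick, so Camille controls Greywick.
In Anchor, Camille's side holds only 45%, not > 50%.
So Camille does not control Anchor.

No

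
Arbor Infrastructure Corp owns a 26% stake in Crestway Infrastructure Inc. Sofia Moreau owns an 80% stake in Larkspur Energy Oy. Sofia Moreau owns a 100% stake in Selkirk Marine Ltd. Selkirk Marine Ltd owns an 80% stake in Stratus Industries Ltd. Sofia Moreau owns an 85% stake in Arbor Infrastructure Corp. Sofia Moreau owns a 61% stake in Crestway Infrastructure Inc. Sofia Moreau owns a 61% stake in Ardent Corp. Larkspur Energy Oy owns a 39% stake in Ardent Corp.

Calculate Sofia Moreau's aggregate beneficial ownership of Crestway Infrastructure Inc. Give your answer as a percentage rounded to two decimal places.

83.10%

Sofia reaches Crestway along 2 paths.
Via Arbor: 85% × 26% = 22.1%.
Direct stake: 61% = 61%.
Total: 22.1% + 61% = 83.1%.
Rounded: 83.10%.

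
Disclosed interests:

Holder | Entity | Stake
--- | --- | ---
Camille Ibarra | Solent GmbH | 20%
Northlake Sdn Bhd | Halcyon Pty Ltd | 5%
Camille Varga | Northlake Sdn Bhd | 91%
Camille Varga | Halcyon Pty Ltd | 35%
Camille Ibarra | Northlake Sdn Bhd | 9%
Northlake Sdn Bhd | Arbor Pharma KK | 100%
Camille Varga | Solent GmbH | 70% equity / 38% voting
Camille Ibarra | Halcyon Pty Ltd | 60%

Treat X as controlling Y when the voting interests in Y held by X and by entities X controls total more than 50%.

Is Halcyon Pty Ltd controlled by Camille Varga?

No

Camille Varga holds 91% of Northlake, so Camille Varga controls Northlake.
Northlake holds 100% of Arbor, so Camille Varga controls Arbor.
In Halcyon, Camille Varga's side holds only 35% + 5% = 40%, not > 50%.
So Camille Varga does not control Halcyon.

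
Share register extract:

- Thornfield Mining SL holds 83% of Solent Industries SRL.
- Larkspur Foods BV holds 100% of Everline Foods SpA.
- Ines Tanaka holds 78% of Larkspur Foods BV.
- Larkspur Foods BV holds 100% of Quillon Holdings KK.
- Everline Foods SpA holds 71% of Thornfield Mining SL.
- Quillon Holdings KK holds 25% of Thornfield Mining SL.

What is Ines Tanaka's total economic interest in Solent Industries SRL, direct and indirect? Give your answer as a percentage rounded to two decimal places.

62.15%

Ines reaches Solent along 2 paths.
Via Larkspur → Quillon → Thornfield: 78% × 100% × 25% × 83% = 16.185%.
Via Larkspur → Everline → Thornfield: 78% × 100% × 71% × 83% = 45.9654%.
Total: 16.185% + 45.9654% = 62.1504%.
Rounded: 62.15%.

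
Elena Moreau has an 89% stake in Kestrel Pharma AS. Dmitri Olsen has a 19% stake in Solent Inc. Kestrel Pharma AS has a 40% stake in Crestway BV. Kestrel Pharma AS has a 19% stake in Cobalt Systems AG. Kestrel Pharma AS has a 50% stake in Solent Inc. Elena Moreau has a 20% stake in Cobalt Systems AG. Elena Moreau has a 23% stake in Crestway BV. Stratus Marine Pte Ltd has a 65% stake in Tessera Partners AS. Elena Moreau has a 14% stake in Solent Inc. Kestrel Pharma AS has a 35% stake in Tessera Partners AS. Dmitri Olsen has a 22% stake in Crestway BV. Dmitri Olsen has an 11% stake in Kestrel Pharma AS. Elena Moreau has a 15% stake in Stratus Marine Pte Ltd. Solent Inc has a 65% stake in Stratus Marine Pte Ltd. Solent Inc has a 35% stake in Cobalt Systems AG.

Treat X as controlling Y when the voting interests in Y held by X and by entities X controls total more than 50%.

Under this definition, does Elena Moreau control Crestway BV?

Yes

Elena holds 89% of Kestrel, so Elena controls Kestrel.
Elena and Kestrel together hold 23% + 40% = 63% of Crestway, so Elena controls Crestway.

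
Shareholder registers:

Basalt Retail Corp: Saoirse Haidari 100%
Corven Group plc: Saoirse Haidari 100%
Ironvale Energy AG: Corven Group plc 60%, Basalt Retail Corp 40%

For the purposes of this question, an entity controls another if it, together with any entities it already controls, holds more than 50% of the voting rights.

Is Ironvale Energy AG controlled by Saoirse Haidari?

Saoirse holds 100% of Basalt, so Saoirse controls Basalt.
Saoirse holds 100% of Corven, so Saoirse controls Corven.
Corven and Basalt together hold 60% + 40% = 100% of Ironvale, so Saoirse controls Ironvale.

Yes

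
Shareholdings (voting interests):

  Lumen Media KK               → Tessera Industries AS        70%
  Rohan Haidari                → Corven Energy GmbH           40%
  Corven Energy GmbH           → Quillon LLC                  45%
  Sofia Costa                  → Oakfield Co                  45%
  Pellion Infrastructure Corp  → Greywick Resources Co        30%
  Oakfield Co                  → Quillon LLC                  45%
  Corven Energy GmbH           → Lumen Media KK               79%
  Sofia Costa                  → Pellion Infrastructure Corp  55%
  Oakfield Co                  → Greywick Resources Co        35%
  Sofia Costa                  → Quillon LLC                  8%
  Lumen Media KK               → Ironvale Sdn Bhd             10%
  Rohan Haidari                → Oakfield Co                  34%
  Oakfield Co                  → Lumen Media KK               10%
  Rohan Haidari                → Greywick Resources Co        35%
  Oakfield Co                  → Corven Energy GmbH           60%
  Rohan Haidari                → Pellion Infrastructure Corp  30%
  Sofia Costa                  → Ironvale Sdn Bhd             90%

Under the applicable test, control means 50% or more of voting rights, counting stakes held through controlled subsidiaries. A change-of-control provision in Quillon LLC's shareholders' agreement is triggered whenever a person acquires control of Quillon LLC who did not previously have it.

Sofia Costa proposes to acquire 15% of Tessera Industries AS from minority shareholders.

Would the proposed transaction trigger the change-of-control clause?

The purchase changes only Sofia's holdings, so Sofia is the only person who could newly come to control Quillon.
Sofia holds 55% of Pellion, so Sofia controls Pellion.
Sofia holds 90% of Ironvale, so Sofia controls Ironvale.
In Quillon, Sofia's side holds only 8%, not ≥ 50%.
So before the transaction, Sofia does not control Quillon.
After the purchase, Sofia holds 15% of Tessera directly.
Sofia's side now holds 15% of Tessera, not ≥ 50%, so Sofia still does not control Tessera.
After the transaction, Sofia's side holds 8% of Quillon, not ≥ 50%, so Sofia still does not control Quillon.
No new person acquires control, so the clause is not triggered.

No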